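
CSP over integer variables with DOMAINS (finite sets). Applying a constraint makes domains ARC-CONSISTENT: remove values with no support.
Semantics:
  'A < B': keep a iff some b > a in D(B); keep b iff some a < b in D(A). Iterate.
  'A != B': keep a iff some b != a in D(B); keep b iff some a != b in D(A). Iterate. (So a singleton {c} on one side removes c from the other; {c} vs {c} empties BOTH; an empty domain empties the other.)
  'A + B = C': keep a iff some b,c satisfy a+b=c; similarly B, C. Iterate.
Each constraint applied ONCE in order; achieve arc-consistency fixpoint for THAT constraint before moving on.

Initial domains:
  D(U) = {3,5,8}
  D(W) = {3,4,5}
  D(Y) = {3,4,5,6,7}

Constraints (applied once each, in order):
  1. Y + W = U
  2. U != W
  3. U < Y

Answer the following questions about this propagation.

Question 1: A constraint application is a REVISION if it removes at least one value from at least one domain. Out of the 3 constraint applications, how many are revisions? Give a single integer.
Constraint 1 (Y + W = U) on D(Y)={3,4,5,6,7} D(W)={3,4,5} D(U)={3,5,8}: Y {3,4,5,6,7}->{3,4,5}; U {3,5,8}->{8} => REVISION
Constraint 2 (U != W) on D(U)={8} D(W)={3,4,5}: no change => not a revision
Constraint 3 (U < Y) on D(U)={8} D(Y)={3,4,5}: U {8}->{}; Y {3,4,5}->{} => REVISION
Total revisions = 2

Answer: 2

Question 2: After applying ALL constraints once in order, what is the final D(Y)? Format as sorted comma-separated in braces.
Answer: {}

Derivation:
Constraint 1 (Y + W = U) on D(Y)={3,4,5,6,7} D(W)={3,4,5} D(U)={3,5,8}: Y {3,4,5,6,7}->{3,4,5}; U {3,5,8}->{8}
Constraint 2 (U != W) on D(U)={8} D(W)={3,4,5}: no change
Constraint 3 (U < Y) on D(U)={8} D(Y)={3,4,5}: U {8}->{}; Y {3,4,5}->{}
So after all 3 constraints: D(Y) = {}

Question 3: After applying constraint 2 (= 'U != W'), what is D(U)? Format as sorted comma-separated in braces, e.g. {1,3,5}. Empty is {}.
Answer: {8}

Derivation:
Constraint 1 (Y + W = U) on D(Y)={3,4,5,6,7} D(W)={3,4,5} D(U)={3,5,8}: Y {3,4,5,6,7}->{3,4,5}; U {3,5,8}->{8}
Constraint 2 (U != W) on D(U)={8} D(W)={3,4,5}: no change
So after constraint 2: D(U) = {8}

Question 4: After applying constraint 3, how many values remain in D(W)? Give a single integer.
Constraint 1 (Y + W = U) on D(Y)={3,4,5,6,7} D(W)={3,4,5} D(U)={3,5,8}: Y {3,4,5,6,7}->{3,4,5}; U {3,5,8}->{8}
Constraint 2 (U != W) on D(U)={8} D(W)={3,4,5}: no change
Constraint 3 (U < Y) on D(U)={8} D(Y)={3,4,5}: U {8}->{}; Y {3,4,5}->{}
So after constraint 3: D(W)={3,4,5}, size = 3

Answer: 3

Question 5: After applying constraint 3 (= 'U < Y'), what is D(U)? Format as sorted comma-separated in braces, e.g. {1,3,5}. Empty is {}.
Answer: {}

Derivation:
Constraint 1 (Y + W = U) on D(Y)={3,4,5,6,7} D(W)={3,4,5} D(U)={3,5,8}: Y {3,4,5,6,7}->{3,4,5}; U {3,5,8}->{8}
Constraint 2 (U != W) on D(U)={8} D(W)={3,4,5}: no change
Constraint 3 (U < Y) on D(U)={8} D(Y)={3,4,5}: U {8}->{}; Y {3,4,5}->{}
So after constraint 3: D(U) = {}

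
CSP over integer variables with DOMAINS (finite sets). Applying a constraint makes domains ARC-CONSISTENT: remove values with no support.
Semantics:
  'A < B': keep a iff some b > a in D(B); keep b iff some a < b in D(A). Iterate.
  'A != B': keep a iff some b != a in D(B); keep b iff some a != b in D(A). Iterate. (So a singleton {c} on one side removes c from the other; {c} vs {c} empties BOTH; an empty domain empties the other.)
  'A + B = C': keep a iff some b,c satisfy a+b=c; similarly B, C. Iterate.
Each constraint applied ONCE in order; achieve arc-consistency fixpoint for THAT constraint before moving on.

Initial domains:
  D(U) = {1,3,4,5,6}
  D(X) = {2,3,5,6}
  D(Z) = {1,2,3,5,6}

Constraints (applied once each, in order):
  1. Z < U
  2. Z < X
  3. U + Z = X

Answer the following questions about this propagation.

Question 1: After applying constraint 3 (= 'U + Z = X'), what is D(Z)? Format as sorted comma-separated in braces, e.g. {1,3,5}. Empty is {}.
Answer: {1,2,3}

Derivation:
Constraint 1 (Z < U) on D(Z)={1,2,3,5,6} D(U)={1,3,4,5,6}: Z {1,2,3,5,6}->{1,2,3,5}; U {1,3,4,5,6}->{3,4,5,6}
Constraint 2 (Z < X) on D(Z)={1,2,3,5} D(X)={2,3,5,6}: no change
Constraint 3 (U + Z = X) on D(U)={3,4,5,6} D(Z)={1,2,3,5} D(X)={2,3,5,6}: U {3,4,5,6}->{3,4,5}; Z {1,2,3,5}->{1,2,3}; X {2,3,5,6}->{5,6}
So after constraint 3: D(Z) = {1,2,3}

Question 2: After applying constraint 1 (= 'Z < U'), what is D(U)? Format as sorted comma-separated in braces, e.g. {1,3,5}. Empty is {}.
Constraint 1 (Z < U) on D(Z)={1,2,3,5,6} D(U)={1,3,4,5,6}: Z {1,2,3,5,6}->{1,2,3,5}; U {1,3,4,5,6}->{3,4,5,6}
So after constraint 1: D(U) = {3,4,5,6}

Answer: {3,4,5,6}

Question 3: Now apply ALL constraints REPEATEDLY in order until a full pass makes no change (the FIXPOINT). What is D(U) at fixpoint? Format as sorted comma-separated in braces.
Answer: {3,4,5}

Derivation:
pass 0 (initial): D(U)={1,3,4,5,6}
pass 1: U {1,3,4,5,6}->{3,4,5}; X {2,3,5,6}->{5,6}; Z {1,2,3,5,6}->{1,2,3}
pass 2: no change
Fixpoint after 2 passes: D(U) = {3,4,5}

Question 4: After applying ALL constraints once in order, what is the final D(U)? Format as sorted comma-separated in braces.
Constraint 1 (Z < U) on D(Z)={1,2,3,5,6} D(U)={1,3,4,5,6}: Z {1,2,3,5,6}->{1,2,3,5}; U {1,3,4,5,6}->{3,4,5,6}
Constraint 2 (Z < X) on D(Z)={1,2,3,5} D(X)={2,3,5,6}: no change
Constraint 3 (U + Z = X) on D(U)={3,4,5,6} D(Z)={1,2,3,5} D(X)={2,3,5,6}: U {3,4,5,6}->{3,4,5}; Z {1,2,3,5}->{1,2,3}; X {2,3,5,6}->{5,6}
So after all 3 constraints: D(U) = {3,4,5}

Answer: {3,4,5}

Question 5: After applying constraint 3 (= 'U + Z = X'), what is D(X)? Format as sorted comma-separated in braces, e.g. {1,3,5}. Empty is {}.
Constraint 1 (Z < U) on D(Z)={1,2,3,5,6} D(U)={1,3,4,5,6}: Z {1,2,3,5,6}->{1,2,3,5}; U {1,3,4,5,6}->{3,4,5,6}
Constraint 2 (Z < X) on D(Z)={1,2,3,5} D(X)={2,3,5,6}: no change
Constraint 3 (U + Z = X) on D(U)={3,4,5,6} D(Z)={1,2,3,5} D(X)={2,3,5,6}: U {3,4,5,6}->{3,4,5}; Z {1,2,3,5}->{1,2,3}; X {2,3,5,6}->{5,6}
So after constraint 3: D(X) = {5,6}

Answer: {5,6}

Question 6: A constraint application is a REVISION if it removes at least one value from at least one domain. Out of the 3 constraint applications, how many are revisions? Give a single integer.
Answer: 2

Derivation:
Constraint 1 (Z < U) on D(Z)={1,2,3,5,6} D(U)={1,3,4,5,6}: Z {1,2,3,5,6}->{1,2,3,5}; U {1,3,4,5,6}->{3,4,5,6} => REVISION
Constraint 2 (Z < X) on D(Z)={1,2,3,5} D(X)={2,3,5,6}: no change => not a revision
Constraint 3 (U + Z = X) on D(U)={3,4,5,6} D(Z)={1,2,3,5} D(X)={2,3,5,6}: U {3,4,5,6}->{3,4,5}; Z {1,2,3,5}->{1,2,3}; X {2,3,5,6}->{5,6} => REVISION
Total revisions = 2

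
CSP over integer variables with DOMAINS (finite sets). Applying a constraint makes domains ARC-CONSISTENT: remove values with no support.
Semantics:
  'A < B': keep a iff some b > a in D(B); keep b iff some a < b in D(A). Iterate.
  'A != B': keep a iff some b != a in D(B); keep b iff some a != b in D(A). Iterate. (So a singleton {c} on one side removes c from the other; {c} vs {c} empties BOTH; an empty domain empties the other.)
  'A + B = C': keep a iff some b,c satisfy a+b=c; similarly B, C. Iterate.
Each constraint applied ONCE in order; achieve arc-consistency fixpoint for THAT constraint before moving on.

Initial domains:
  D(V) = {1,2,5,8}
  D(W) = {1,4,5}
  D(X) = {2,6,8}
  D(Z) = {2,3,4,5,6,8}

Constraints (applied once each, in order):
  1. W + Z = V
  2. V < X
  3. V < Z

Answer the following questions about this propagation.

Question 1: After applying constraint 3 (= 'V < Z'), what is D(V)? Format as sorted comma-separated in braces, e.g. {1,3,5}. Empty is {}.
Answer: {}

Derivation:
Constraint 1 (W + Z = V) on D(W)={1,4,5} D(Z)={2,3,4,5,6,8} D(V)={1,2,5,8}: Z {2,3,4,5,6,8}->{3,4}; V {1,2,5,8}->{5,8}
Constraint 2 (V < X) on D(V)={5,8} D(X)={2,6,8}: V {5,8}->{5}; X {2,6,8}->{6,8}
Constraint 3 (V < Z) on D(V)={5} D(Z)={3,4}: V {5}->{}; Z {3,4}->{}
So after constraint 3: D(V) = {}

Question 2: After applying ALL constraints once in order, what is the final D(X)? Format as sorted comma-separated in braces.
Answer: {6,8}

Derivation:
Constraint 1 (W + Z = V) on D(W)={1,4,5} D(Z)={2,3,4,5,6,8} D(V)={1,2,5,8}: Z {2,3,4,5,6,8}->{3,4}; V {1,2,5,8}->{5,8}
Constraint 2 (V < X) on D(V)={5,8} D(X)={2,6,8}: V {5,8}->{5}; X {2,6,8}->{6,8}
Constraint 3 (V < Z) on D(V)={5} D(Z)={3,4}: V {5}->{}; Z {3,4}->{}
So after all 3 constraints: D(X) = {6,8}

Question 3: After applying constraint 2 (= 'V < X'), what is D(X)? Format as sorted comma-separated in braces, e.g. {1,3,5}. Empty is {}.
Constraint 1 (W + Z = V) on D(W)={1,4,5} D(Z)={2,3,4,5,6,8} D(V)={1,2,5,8}: Z {2,3,4,5,6,8}->{3,4}; V {1,2,5,8}->{5,8}
Constraint 2 (V < X) on D(V)={5,8} D(X)={2,6,8}: V {5,8}->{5}; X {2,6,8}->{6,8}
So after constraint 2: D(X) = {6,8}

Answer: {6,8}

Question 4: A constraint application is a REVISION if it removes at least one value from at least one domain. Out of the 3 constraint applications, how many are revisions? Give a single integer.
Constraint 1 (W + Z = V) on D(W)={1,4,5} D(Z)={2,3,4,5,6,8} D(V)={1,2,5,8}: Z {2,3,4,5,6,8}->{3,4}; V {1,2,5,8}->{5,8} => REVISION
Constraint 2 (V < X) on D(V)={5,8} D(X)={2,6,8}: V {5,8}->{5}; X {2,6,8}->{6,8} => REVISION
Constraint 3 (V < Z) on D(V)={5} D(Z)={3,4}: V {5}->{}; Z {3,4}->{} => REVISION
Total revisions = 3

Answer: 3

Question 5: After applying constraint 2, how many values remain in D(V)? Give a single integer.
Answer: 1

Derivation:
Constraint 1 (W + Z = V) on D(W)={1,4,5} D(Z)={2,3,4,5,6,8} D(V)={1,2,5,8}: Z {2,3,4,5,6,8}->{3,4}; V {1,2,5,8}->{5,8}
Constraint 2 (V < X) on D(V)={5,8} D(X)={2,6,8}: V {5,8}->{5}; X {2,6,8}->{6,8}
So after constraint 2: D(V)={5}, size = 1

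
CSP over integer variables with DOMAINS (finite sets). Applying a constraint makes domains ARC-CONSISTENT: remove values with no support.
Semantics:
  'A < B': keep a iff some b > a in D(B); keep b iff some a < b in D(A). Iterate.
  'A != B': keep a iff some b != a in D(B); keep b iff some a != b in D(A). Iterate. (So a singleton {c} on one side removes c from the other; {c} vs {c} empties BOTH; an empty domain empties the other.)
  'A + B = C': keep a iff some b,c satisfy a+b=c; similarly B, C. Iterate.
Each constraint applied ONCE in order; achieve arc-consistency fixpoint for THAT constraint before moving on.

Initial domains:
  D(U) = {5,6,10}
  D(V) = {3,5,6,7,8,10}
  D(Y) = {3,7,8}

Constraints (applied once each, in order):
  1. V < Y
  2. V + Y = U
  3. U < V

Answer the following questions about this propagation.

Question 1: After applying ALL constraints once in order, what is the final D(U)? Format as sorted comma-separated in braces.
Constraint 1 (V < Y) on D(V)={3,5,6,7,8,10} D(Y)={3,7,8}: V {3,5,6,7,8,10}->{3,5,6,7}; Y {3,7,8}->{7,8}
Constraint 2 (V + Y = U) on D(V)={3,5,6,7} D(Y)={7,8} D(U)={5,6,10}: V {3,5,6,7}->{3}; Y {7,8}->{7}; U {5,6,10}->{10}
Constraint 3 (U < V) on D(U)={10} D(V)={3}: U {10}->{}; V {3}->{}
So after all 3 constraints: D(U) = {}

Answer: {}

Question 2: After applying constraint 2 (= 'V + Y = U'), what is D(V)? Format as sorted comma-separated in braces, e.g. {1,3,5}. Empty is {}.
Answer: {3}

Derivation:
Constraint 1 (V < Y) on D(V)={3,5,6,7,8,10} D(Y)={3,7,8}: V {3,5,6,7,8,10}->{3,5,6,7}; Y {3,7,8}->{7,8}
Constraint 2 (V + Y = U) on D(V)={3,5,6,7} D(Y)={7,8} D(U)={5,6,10}: V {3,5,6,7}->{3}; Y {7,8}->{7}; U {5,6,10}->{10}
So after constraint 2: D(V) = {3}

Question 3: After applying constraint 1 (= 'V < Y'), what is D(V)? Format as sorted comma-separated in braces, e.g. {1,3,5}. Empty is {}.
Answer: {3,5,6,7}

Derivation:
Constraint 1 (V < Y) on D(V)={3,5,6,7,8,10} D(Y)={3,7,8}: V {3,5,6,7,8,10}->{3,5,6,7}; Y {3,7,8}->{7,8}
So after constraint 1: D(V) = {3,5,6,7}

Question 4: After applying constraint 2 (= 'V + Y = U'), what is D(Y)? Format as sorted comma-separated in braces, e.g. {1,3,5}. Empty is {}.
Constraint 1 (V < Y) on D(V)={3,5,6,7,8,10} D(Y)={3,7,8}: V {3,5,6,7,8,10}->{3,5,6,7}; Y {3,7,8}->{7,8}
Constraint 2 (V + Y = U) on D(V)={3,5,6,7} D(Y)={7,8} D(U)={5,6,10}: V {3,5,6,7}->{3}; Y {7,8}->{7}; U {5,6,10}->{10}
So after constraint 2: D(Y) = {7}

Answer: {7}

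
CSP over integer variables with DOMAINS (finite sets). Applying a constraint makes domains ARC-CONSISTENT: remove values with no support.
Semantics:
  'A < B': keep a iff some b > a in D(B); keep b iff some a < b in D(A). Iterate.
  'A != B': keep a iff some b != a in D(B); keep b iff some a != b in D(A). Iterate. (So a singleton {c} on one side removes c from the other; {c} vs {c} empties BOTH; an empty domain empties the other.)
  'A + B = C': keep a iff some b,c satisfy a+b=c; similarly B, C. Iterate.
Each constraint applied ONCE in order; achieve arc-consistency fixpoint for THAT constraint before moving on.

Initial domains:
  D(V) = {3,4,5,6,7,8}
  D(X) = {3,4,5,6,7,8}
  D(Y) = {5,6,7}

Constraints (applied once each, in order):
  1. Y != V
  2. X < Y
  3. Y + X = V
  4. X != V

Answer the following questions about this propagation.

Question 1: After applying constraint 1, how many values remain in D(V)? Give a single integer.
Answer: 6

Derivation:
Constraint 1 (Y != V) on D(Y)={5,6,7} D(V)={3,4,5,6,7,8}: no change
So after constraint 1: D(V)={3,4,5,6,7,8}, size = 6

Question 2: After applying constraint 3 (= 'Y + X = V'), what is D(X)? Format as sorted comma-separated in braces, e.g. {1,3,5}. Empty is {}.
Answer: {3}

Derivation:
Constraint 1 (Y != V) on D(Y)={5,6,7} D(V)={3,4,5,6,7,8}: no change
Constraint 2 (X < Y) on D(X)={3,4,5,6,7,8} D(Y)={5,6,7}: X {3,4,5,6,7,8}->{3,4,5,6}
Constraint 3 (Y + X = V) on D(Y)={5,6,7} D(X)={3,4,5,6} D(V)={3,4,5,6,7,8}: Y {5,6,7}->{5}; X {3,4,5,6}->{3}; V {3,4,5,6,7,8}->{8}
So after constraint 3: D(X) = {3}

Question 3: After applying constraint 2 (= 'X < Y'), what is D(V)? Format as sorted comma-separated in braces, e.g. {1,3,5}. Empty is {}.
Constraint 1 (Y != V) on D(Y)={5,6,7} D(V)={3,4,5,6,7,8}: no change
Constraint 2 (X < Y) on D(X)={3,4,5,6,7,8} D(Y)={5,6,7}: X {3,4,5,6,7,8}->{3,4,5,6}
So after constraint 2: D(V) = {3,4,5,6,7,8}

Answer: {3,4,5,6,7,8}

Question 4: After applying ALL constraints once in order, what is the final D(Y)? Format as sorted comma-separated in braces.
Answer: {5}

Derivation:
Constraint 1 (Y != V) on D(Y)={5,6,7} D(V)={3,4,5,6,7,8}: no change
Constraint 2 (X < Y) on D(X)={3,4,5,6,7,8} D(Y)={5,6,7}: X {3,4,5,6,7,8}->{3,4,5,6}
Constraint 3 (Y + X = V) on D(Y)={5,6,7} D(X)={3,4,5,6} D(V)={3,4,5,6,7,8}: Y {5,6,7}->{5}; X {3,4,5,6}->{3}; V {3,4,5,6,7,8}->{8}
Constraint 4 (X != V) on D(X)={3} D(V)={8}: no change
So after all 4 constraints: D(Y) = {5}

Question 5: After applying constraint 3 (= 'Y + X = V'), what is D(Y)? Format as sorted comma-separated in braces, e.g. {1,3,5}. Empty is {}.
Constraint 1 (Y != V) on D(Y)={5,6,7} D(V)={3,4,5,6,7,8}: no change
Constraint 2 (X < Y) on D(X)={3,4,5,6,7,8} D(Y)={5,6,7}: X {3,4,5,6,7,8}->{3,4,5,6}
Constraint 3 (Y + X = V) on D(Y)={5,6,7} D(X)={3,4,5,6} D(V)={3,4,5,6,7,8}: Y {5,6,7}->{5}; X {3,4,5,6}->{3}; V {3,4,5,6,7,8}->{8}
So after constraint 3: D(Y) = {5}

Answer: {5}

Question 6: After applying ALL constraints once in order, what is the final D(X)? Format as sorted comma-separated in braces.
Answer: {3}

Derivation:
Constraint 1 (Y != V) on D(Y)={5,6,7} D(V)={3,4,5,6,7,8}: no change
Constraint 2 (X < Y) on D(X)={3,4,5,6,7,8} D(Y)={5,6,7}: X {3,4,5,6,7,8}->{3,4,5,6}
Constraint 3 (Y + X = V) on D(Y)={5,6,7} D(X)={3,4,5,6} D(V)={3,4,5,6,7,8}: Y {5,6,7}->{5}; X {3,4,5,6}->{3}; V {3,4,5,6,7,8}->{8}
Constraint 4 (X != V) on D(X)={3} D(V)={8}: no change
So after all 4 constraints: D(X) = {3}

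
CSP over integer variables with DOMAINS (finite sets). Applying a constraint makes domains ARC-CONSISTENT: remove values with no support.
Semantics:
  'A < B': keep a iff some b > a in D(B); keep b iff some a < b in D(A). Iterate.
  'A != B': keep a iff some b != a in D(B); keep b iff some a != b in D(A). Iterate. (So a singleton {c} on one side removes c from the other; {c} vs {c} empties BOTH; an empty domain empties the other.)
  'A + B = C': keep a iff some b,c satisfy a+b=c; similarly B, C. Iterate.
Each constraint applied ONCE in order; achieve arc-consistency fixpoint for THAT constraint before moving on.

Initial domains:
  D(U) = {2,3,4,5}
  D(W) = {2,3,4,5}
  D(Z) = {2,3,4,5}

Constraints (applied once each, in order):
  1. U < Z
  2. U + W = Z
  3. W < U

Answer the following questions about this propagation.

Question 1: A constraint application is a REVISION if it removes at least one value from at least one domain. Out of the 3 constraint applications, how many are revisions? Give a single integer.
Constraint 1 (U < Z) on D(U)={2,3,4,5} D(Z)={2,3,4,5}: U {2,3,4,5}->{2,3,4}; Z {2,3,4,5}->{3,4,5} => REVISION
Constraint 2 (U + W = Z) on D(U)={2,3,4} D(W)={2,3,4,5} D(Z)={3,4,5}: U {2,3,4}->{2,3}; W {2,3,4,5}->{2,3}; Z {3,4,5}->{4,5} => REVISION
Constraint 3 (W < U) on D(W)={2,3} D(U)={2,3}: W {2,3}->{2}; U {2,3}->{3} => REVISION
Total revisions = 3

Answer: 3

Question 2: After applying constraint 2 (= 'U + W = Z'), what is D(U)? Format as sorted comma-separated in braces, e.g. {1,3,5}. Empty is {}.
Constraint 1 (U < Z) on D(U)={2,3,4,5} D(Z)={2,3,4,5}: U {2,3,4,5}->{2,3,4}; Z {2,3,4,5}->{3,4,5}
Constraint 2 (U + W = Z) on D(U)={2,3,4} D(W)={2,3,4,5} D(Z)={3,4,5}: U {2,3,4}->{2,3}; W {2,3,4,5}->{2,3}; Z {3,4,5}->{4,5}
So after constraint 2: D(U) = {2,3}

Answer: {2,3}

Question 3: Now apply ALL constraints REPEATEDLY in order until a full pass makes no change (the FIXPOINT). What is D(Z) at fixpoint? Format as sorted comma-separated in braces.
Answer: {5}

Derivation:
pass 0 (initial): D(Z)={2,3,4,5}
pass 1: U {2,3,4,5}->{3}; W {2,3,4,5}->{2}; Z {2,3,4,5}->{4,5}
pass 2: Z {4,5}->{5}
pass 3: no change
Fixpoint after 3 passes: D(Z) = {5}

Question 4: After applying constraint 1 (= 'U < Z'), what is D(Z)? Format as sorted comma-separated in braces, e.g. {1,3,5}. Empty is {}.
Constraint 1 (U < Z) on D(U)={2,3,4,5} D(Z)={2,3,4,5}: U {2,3,4,5}->{2,3,4}; Z {2,3,4,5}->{3,4,5}
So after constraint 1: D(Z) = {3,4,5}

Answer: {3,4,5}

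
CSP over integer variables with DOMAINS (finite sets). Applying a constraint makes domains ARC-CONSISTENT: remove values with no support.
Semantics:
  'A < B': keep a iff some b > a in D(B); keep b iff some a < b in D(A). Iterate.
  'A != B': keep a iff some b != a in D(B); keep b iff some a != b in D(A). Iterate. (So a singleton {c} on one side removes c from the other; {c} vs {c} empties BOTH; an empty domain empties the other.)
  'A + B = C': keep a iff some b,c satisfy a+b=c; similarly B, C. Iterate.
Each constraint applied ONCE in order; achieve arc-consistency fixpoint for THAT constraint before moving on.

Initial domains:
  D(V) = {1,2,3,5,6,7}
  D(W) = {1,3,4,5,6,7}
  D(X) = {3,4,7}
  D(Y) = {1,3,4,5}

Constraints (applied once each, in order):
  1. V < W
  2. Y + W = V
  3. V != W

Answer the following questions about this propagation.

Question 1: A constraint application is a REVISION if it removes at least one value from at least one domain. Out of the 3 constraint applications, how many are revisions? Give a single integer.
Constraint 1 (V < W) on D(V)={1,2,3,5,6,7} D(W)={1,3,4,5,6,7}: V {1,2,3,5,6,7}->{1,2,3,5,6}; W {1,3,4,5,6,7}->{3,4,5,6,7} => REVISION
Constraint 2 (Y + W = V) on D(Y)={1,3,4,5} D(W)={3,4,5,6,7} D(V)={1,2,3,5,6}: Y {1,3,4,5}->{1,3}; W {3,4,5,6,7}->{3,4,5}; V {1,2,3,5,6}->{5,6} => REVISION
Constraint 3 (V != W) on D(V)={5,6} D(W)={3,4,5}: no change => not a revision
Total revisions = 2

Answer: 2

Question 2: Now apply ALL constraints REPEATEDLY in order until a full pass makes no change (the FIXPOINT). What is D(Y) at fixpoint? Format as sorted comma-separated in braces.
Answer: {}

Derivation:
pass 0 (initial): D(Y)={1,3,4,5}
pass 1: V {1,2,3,5,6,7}->{5,6}; W {1,3,4,5,6,7}->{3,4,5}; Y {1,3,4,5}->{1,3}
pass 2: V {5,6}->{}; W {3,4,5}->{}; Y {1,3}->{}
pass 3: no change
Fixpoint after 3 passes: D(Y) = {}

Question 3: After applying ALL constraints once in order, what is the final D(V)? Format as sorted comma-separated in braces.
Constraint 1 (V < W) on D(V)={1,2,3,5,6,7} D(W)={1,3,4,5,6,7}: V {1,2,3,5,6,7}->{1,2,3,5,6}; W {1,3,4,5,6,7}->{3,4,5,6,7}
Constraint 2 (Y + W = V) on D(Y)={1,3,4,5} D(W)={3,4,5,6,7} D(V)={1,2,3,5,6}: Y {1,3,4,5}->{1,3}; W {3,4,5,6,7}->{3,4,5}; V {1,2,3,5,6}->{5,6}
Constraint 3 (V != W) on D(V)={5,6} D(W)={3,4,5}: no change
So after all 3 constraints: D(V) = {5,6}

Answer: {5,6}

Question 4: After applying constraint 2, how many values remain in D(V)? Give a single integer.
Answer: 2

Derivation:
Constraint 1 (V < W) on D(V)={1,2,3,5,6,7} D(W)={1,3,4,5,6,7}: V {1,2,3,5,6,7}->{1,2,3,5,6}; W {1,3,4,5,6,7}->{3,4,5,6,7}
Constraint 2 (Y + W = V) on D(Y)={1,3,4,5} D(W)={3,4,5,6,7} D(V)={1,2,3,5,6}: Y {1,3,4,5}->{1,3}; W {3,4,5,6,7}->{3,4,5}; V {1,2,3,5,6}->{5,6}
So after constraint 2: D(V)={5,6}, size = 2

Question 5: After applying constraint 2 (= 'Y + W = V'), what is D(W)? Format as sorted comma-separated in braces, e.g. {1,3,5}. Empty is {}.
Constraint 1 (V < W) on D(V)={1,2,3,5,6,7} D(W)={1,3,4,5,6,7}: V {1,2,3,5,6,7}->{1,2,3,5,6}; W {1,3,4,5,6,7}->{3,4,5,6,7}
Constraint 2 (Y + W = V) on D(Y)={1,3,4,5} D(W)={3,4,5,6,7} D(V)={1,2,3,5,6}: Y {1,3,4,5}->{1,3}; W {3,4,5,6,7}->{3,4,5}; V {1,2,3,5,6}->{5,6}
So after constraint 2: D(W) = {3,4,5}

Answer: {3,4,5}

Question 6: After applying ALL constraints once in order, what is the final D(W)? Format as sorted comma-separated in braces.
Constraint 1 (V < W) on D(V)={1,2,3,5,6,7} D(W)={1,3,4,5,6,7}: V {1,2,3,5,6,7}->{1,2,3,5,6}; W {1,3,4,5,6,7}->{3,4,5,6,7}
Constraint 2 (Y + W = V) on D(Y)={1,3,4,5} D(W)={3,4,5,6,7} D(V)={1,2,3,5,6}: Y {1,3,4,5}->{1,3}; W {3,4,5,6,7}->{3,4,5}; V {1,2,3,5,6}->{5,6}
Constraint 3 (V != W) on D(V)={5,6} D(W)={3,4,5}: no change
So after all 3 constraints: D(W) = {3,4,5}

Answer: {3,4,5}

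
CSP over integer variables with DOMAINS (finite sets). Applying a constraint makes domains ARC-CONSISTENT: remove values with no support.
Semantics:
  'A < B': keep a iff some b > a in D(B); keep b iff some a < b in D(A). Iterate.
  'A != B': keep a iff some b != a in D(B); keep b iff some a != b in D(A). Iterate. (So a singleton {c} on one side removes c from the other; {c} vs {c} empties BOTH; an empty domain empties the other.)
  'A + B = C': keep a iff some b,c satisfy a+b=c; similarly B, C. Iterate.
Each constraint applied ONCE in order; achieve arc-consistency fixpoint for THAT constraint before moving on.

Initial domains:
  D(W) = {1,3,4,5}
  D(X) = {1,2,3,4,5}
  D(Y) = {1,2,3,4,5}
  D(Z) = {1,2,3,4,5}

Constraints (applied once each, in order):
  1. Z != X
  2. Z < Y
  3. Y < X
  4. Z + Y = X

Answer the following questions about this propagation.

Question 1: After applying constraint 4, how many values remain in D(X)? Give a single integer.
Answer: 3

Derivation:
Constraint 1 (Z != X) on D(Z)={1,2,3,4,5} D(X)={1,2,3,4,5}: no change
Constraint 2 (Z < Y) on D(Z)={1,2,3,4,5} D(Y)={1,2,3,4,5}: Z {1,2,3,4,5}->{1,2,3,4}; Y {1,2,3,4,5}->{2,3,4,5}
Constraint 3 (Y < X) on D(Y)={2,3,4,5} D(X)={1,2,3,4,5}: Y {2,3,4,5}->{2,3,4}; X {1,2,3,4,5}->{3,4,5}
Constraint 4 (Z + Y = X) on D(Z)={1,2,3,4} D(Y)={2,3,4} D(X)={3,4,5}: Z {1,2,3,4}->{1,2,3}
So after constraint 4: D(X)={3,4,5}, size = 3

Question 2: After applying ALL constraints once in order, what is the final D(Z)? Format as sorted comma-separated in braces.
Constraint 1 (Z != X) on D(Z)={1,2,3,4,5} D(X)={1,2,3,4,5}: no change
Constraint 2 (Z < Y) on D(Z)={1,2,3,4,5} D(Y)={1,2,3,4,5}: Z {1,2,3,4,5}->{1,2,3,4}; Y {1,2,3,4,5}->{2,3,4,5}
Constraint 3 (Y < X) on D(Y)={2,3,4,5} D(X)={1,2,3,4,5}: Y {2,3,4,5}->{2,3,4}; X {1,2,3,4,5}->{3,4,5}
Constraint 4 (Z + Y = X) on D(Z)={1,2,3,4} D(Y)={2,3,4} D(X)={3,4,5}: Z {1,2,3,4}->{1,2,3}
So after all 4 constraints: D(Z) = {1,2,3}

Answer: {1,2,3}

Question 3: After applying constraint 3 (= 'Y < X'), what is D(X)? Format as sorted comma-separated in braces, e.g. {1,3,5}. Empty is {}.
Answer: {3,4,5}

Derivation:
Constraint 1 (Z != X) on D(Z)={1,2,3,4,5} D(X)={1,2,3,4,5}: no change
Constraint 2 (Z < Y) on D(Z)={1,2,3,4,5} D(Y)={1,2,3,4,5}: Z {1,2,3,4,5}->{1,2,3,4}; Y {1,2,3,4,5}->{2,3,4,5}
Constraint 3 (Y < X) on D(Y)={2,3,4,5} D(X)={1,2,3,4,5}: Y {2,3,4,5}->{2,3,4}; X {1,2,3,4,5}->{3,4,5}
So after constraint 3: D(X) = {3,4,5}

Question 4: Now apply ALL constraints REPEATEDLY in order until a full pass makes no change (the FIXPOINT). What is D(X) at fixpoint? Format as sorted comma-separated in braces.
Answer: {3,4,5}

Derivation:
pass 0 (initial): D(X)={1,2,3,4,5}
pass 1: X {1,2,3,4,5}->{3,4,5}; Y {1,2,3,4,5}->{2,3,4}; Z {1,2,3,4,5}->{1,2,3}
pass 2: no change
Fixpoint after 2 passes: D(X) = {3,4,5}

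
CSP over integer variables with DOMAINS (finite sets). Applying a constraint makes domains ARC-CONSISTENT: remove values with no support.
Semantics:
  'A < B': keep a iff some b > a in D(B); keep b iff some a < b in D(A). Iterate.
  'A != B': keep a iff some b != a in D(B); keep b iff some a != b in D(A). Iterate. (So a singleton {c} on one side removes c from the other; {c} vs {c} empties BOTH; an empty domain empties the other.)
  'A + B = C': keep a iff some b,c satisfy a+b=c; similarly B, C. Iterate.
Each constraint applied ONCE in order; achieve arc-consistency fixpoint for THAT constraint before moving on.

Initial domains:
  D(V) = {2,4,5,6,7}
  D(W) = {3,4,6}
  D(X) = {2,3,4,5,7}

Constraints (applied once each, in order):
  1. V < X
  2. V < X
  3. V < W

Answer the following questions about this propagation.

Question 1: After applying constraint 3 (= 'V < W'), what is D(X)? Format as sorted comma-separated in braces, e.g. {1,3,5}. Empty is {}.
Answer: {3,4,5,7}

Derivation:
Constraint 1 (V < X) on D(V)={2,4,5,6,7} D(X)={2,3,4,5,7}: V {2,4,5,6,7}->{2,4,5,6}; X {2,3,4,5,7}->{3,4,5,7}
Constraint 2 (V < X) on D(V)={2,4,5,6} D(X)={3,4,5,7}: no change
Constraint 3 (V < W) on D(V)={2,4,5,6} D(W)={3,4,6}: V {2,4,5,6}->{2,4,5}
So after constraint 3: D(X) = {3,4,5,7}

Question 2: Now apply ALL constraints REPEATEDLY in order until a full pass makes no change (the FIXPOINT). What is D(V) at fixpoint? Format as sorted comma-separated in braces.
pass 0 (initial): D(V)={2,4,5,6,7}
pass 1: V {2,4,5,6,7}->{2,4,5}; X {2,3,4,5,7}->{3,4,5,7}
pass 2: no change
Fixpoint after 2 passes: D(V) = {2,4,5}

Answer: {2,4,5}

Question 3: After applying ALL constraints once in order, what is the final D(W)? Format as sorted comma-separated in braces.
Constraint 1 (V < X) on D(V)={2,4,5,6,7} D(X)={2,3,4,5,7}: V {2,4,5,6,7}->{2,4,5,6}; X {2,3,4,5,7}->{3,4,5,7}
Constraint 2 (V < X) on D(V)={2,4,5,6} D(X)={3,4,5,7}: no change
Constraint 3 (V < W) on D(V)={2,4,5,6} D(W)={3,4,6}: V {2,4,5,6}->{2,4,5}
So after all 3 constraints: D(W) = {3,4,6}

Answer: {3,4,6}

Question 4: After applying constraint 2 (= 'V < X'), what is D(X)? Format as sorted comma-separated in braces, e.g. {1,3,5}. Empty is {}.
Answer: {3,4,5,7}

Derivation:
Constraint 1 (V < X) on D(V)={2,4,5,6,7} D(X)={2,3,4,5,7}: V {2,4,5,6,7}->{2,4,5,6}; X {2,3,4,5,7}->{3,4,5,7}
Constraint 2 (V < X) on D(V)={2,4,5,6} D(X)={3,4,5,7}: no change
So after constraint 2: D(X) = {3,4,5,7}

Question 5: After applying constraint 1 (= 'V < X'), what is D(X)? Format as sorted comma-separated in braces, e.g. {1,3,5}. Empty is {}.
Constraint 1 (V < X) on D(V)={2,4,5,6,7} D(X)={2,3,4,5,7}: V {2,4,5,6,7}->{2,4,5,6}; X {2,3,4,5,7}->{3,4,5,7}
So after constraint 1: D(X) = {3,4,5,7}

Answer: {3,4,5,7}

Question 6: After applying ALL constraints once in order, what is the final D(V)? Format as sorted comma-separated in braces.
Constraint 1 (V < X) on D(V)={2,4,5,6,7} D(X)={2,3,4,5,7}: V {2,4,5,6,7}->{2,4,5,6}; X {2,3,4,5,7}->{3,4,5,7}
Constraint 2 (V < X) on D(V)={2,4,5,6} D(X)={3,4,5,7}: no change
Constraint 3 (V < W) on D(V)={2,4,5,6} D(W)={3,4,6}: V {2,4,5,6}->{2,4,5}
So after all 3 constraints: D(V) = {2,4,5}

Answer: {2,4,5}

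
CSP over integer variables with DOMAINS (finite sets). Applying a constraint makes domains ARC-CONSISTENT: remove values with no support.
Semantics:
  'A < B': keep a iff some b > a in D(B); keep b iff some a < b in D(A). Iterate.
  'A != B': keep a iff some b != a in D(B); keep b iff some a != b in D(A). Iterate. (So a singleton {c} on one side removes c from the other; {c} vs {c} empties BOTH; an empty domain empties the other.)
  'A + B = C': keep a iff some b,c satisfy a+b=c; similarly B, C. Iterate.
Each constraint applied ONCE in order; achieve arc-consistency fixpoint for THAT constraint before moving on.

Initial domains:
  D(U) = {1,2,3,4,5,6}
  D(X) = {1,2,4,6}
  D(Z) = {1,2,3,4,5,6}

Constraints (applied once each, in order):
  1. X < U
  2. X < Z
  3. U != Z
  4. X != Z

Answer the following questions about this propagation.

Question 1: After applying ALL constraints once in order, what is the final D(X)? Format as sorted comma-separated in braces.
Answer: {1,2,4}

Derivation:
Constraint 1 (X < U) on D(X)={1,2,4,6} D(U)={1,2,3,4,5,6}: X {1,2,4,6}->{1,2,4}; U {1,2,3,4,5,6}->{2,3,4,5,6}
Constraint 2 (X < Z) on D(X)={1,2,4} D(Z)={1,2,3,4,5,6}: Z {1,2,3,4,5,6}->{2,3,4,5,6}
Constraint 3 (U != Z) on D(U)={2,3,4,5,6} D(Z)={2,3,4,5,6}: no change
Constraint 4 (X != Z) on D(X)={1,2,4} D(Z)={2,3,4,5,6}: no change
So after all 4 constraints: D(X) = {1,2,4}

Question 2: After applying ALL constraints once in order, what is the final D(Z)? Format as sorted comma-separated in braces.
Constraint 1 (X < U) on D(X)={1,2,4,6} D(U)={1,2,3,4,5,6}: X {1,2,4,6}->{1,2,4}; U {1,2,3,4,5,6}->{2,3,4,5,6}
Constraint 2 (X < Z) on D(X)={1,2,4} D(Z)={1,2,3,4,5,6}: Z {1,2,3,4,5,6}->{2,3,4,5,6}
Constraint 3 (U != Z) on D(U)={2,3,4,5,6} D(Z)={2,3,4,5,6}: no change
Constraint 4 (X != Z) on D(X)={1,2,4} D(Z)={2,3,4,5,6}: no change
So after all 4 constraints: D(Z) = {2,3,4,5,6}

Answer: {2,3,4,5,6}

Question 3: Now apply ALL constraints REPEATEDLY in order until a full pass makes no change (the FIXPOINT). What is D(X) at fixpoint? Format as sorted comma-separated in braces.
Answer: {1,2,4}

Derivation:
pass 0 (initial): D(X)={1,2,4,6}
pass 1: U {1,2,3,4,5,6}->{2,3,4,5,6}; X {1,2,4,6}->{1,2,4}; Z {1,2,3,4,5,6}->{2,3,4,5,6}
pass 2: no change
Fixpoint after 2 passes: D(X) = {1,2,4}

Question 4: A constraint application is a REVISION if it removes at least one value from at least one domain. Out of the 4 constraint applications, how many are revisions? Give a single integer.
Constraint 1 (X < U) on D(X)={1,2,4,6} D(U)={1,2,3,4,5,6}: X {1,2,4,6}->{1,2,4}; U {1,2,3,4,5,6}->{2,3,4,5,6} => REVISION
Constraint 2 (X < Z) on D(X)={1,2,4} D(Z)={1,2,3,4,5,6}: Z {1,2,3,4,5,6}->{2,3,4,5,6} => REVISION
Constraint 3 (U != Z) on D(U)={2,3,4,5,6} D(Z)={2,3,4,5,6}: no change => not a revision
Constraint 4 (X != Z) on D(X)={1,2,4} D(Z)={2,3,4,5,6}: no change => not a revision
Total revisions = 2

Answer: 2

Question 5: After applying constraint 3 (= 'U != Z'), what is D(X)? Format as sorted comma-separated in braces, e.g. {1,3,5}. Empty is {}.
Answer: {1,2,4}

Derivation:
Constraint 1 (X < U) on D(X)={1,2,4,6} D(U)={1,2,3,4,5,6}: X {1,2,4,6}->{1,2,4}; U {1,2,3,4,5,6}->{2,3,4,5,6}
Constraint 2 (X < Z) on D(X)={1,2,4} D(Z)={1,2,3,4,5,6}: Z {1,2,3,4,5,6}->{2,3,4,5,6}
Constraint 3 (U != Z) on D(U)={2,3,4,5,6} D(Z)={2,3,4,5,6}: no change
So after constraint 3: D(X) = {1,2,4}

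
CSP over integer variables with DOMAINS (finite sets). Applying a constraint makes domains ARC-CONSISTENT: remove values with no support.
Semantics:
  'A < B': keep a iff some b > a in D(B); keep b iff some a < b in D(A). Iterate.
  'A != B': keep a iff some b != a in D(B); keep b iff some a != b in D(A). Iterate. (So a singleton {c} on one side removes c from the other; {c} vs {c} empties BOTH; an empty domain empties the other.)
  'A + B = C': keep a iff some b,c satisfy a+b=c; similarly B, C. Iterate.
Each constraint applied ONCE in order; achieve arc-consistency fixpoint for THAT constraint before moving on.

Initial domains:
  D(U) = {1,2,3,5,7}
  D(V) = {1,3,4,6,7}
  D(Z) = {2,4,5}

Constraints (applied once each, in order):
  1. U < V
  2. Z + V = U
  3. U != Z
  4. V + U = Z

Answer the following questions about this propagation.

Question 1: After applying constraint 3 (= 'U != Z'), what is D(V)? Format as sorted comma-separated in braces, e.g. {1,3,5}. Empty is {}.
Constraint 1 (U < V) on D(U)={1,2,3,5,7} D(V)={1,3,4,6,7}: U {1,2,3,5,7}->{1,2,3,5}; V {1,3,4,6,7}->{3,4,6,7}
Constraint 2 (Z + V = U) on D(Z)={2,4,5} D(V)={3,4,6,7} D(U)={1,2,3,5}: Z {2,4,5}->{2}; V {3,4,6,7}->{3}; U {1,2,3,5}->{5}
Constraint 3 (U != Z) on D(U)={5} D(Z)={2}: no change
So after constraint 3: D(V) = {3}

Answer: {3}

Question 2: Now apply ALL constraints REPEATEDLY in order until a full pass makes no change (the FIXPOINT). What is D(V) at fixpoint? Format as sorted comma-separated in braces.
Answer: {}

Derivation:
pass 0 (initial): D(V)={1,3,4,6,7}
pass 1: U {1,2,3,5,7}->{}; V {1,3,4,6,7}->{}; Z {2,4,5}->{}
pass 2: no change
Fixpoint after 2 passes: D(V) = {}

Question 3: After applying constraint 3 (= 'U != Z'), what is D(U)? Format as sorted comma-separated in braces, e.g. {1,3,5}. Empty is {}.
Constraint 1 (U < V) on D(U)={1,2,3,5,7} D(V)={1,3,4,6,7}: U {1,2,3,5,7}->{1,2,3,5}; V {1,3,4,6,7}->{3,4,6,7}
Constraint 2 (Z + V = U) on D(Z)={2,4,5} D(V)={3,4,6,7} D(U)={1,2,3,5}: Z {2,4,5}->{2}; V {3,4,6,7}->{3}; U {1,2,3,5}->{5}
Constraint 3 (U != Z) on D(U)={5} D(Z)={2}: no change
So after constraint 3: D(U) = {5}

Answer: {5}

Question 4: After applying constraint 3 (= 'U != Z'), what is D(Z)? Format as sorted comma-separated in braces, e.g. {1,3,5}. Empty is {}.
Answer: {2}

Derivation:
Constraint 1 (U < V) on D(U)={1,2,3,5,7} D(V)={1,3,4,6,7}: U {1,2,3,5,7}->{1,2,3,5}; V {1,3,4,6,7}->{3,4,6,7}
Constraint 2 (Z + V = U) on D(Z)={2,4,5} D(V)={3,4,6,7} D(U)={1,2,3,5}: Z {2,4,5}->{2}; V {3,4,6,7}->{3}; U {1,2,3,5}->{5}
Constraint 3 (U != Z) on D(U)={5} D(Z)={2}: no change
So after constraint 3: D(Z) = {2}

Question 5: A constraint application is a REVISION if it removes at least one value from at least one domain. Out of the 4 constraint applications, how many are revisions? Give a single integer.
Constraint 1 (U < V) on D(U)={1,2,3,5,7} D(V)={1,3,4,6,7}: U {1,2,3,5,7}->{1,2,3,5}; V {1,3,4,6,7}->{3,4,6,7} => REVISION
Constraint 2 (Z + V = U) on D(Z)={2,4,5} D(V)={3,4,6,7} D(U)={1,2,3,5}: Z {2,4,5}->{2}; V {3,4,6,7}->{3}; U {1,2,3,5}->{5} => REVISION
Constraint 3 (U != Z) on D(U)={5} D(Z)={2}: no change => not a revision
Constraint 4 (V + U = Z) on D(V)={3} D(U)={5} D(Z)={2}: V {3}->{}; U {5}->{}; Z {2}->{} => REVISION
Total revisions = 3

Answer: 3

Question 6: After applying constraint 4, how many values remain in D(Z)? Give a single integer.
Constraint 1 (U < V) on D(U)={1,2,3,5,7} D(V)={1,3,4,6,7}: U {1,2,3,5,7}->{1,2,3,5}; V {1,3,4,6,7}->{3,4,6,7}
Constraint 2 (Z + V = U) on D(Z)={2,4,5} D(V)={3,4,6,7} D(U)={1,2,3,5}: Z {2,4,5}->{2}; V {3,4,6,7}->{3}; U {1,2,3,5}->{5}
Constraint 3 (U != Z) on D(U)={5} D(Z)={2}: no change
Constraint 4 (V + U = Z) on D(V)={3} D(U)={5} D(Z)={2}: V {3}->{}; U {5}->{}; Z {2}->{}
So after constraint 4: D(Z)={}, size = 0

Answer: 0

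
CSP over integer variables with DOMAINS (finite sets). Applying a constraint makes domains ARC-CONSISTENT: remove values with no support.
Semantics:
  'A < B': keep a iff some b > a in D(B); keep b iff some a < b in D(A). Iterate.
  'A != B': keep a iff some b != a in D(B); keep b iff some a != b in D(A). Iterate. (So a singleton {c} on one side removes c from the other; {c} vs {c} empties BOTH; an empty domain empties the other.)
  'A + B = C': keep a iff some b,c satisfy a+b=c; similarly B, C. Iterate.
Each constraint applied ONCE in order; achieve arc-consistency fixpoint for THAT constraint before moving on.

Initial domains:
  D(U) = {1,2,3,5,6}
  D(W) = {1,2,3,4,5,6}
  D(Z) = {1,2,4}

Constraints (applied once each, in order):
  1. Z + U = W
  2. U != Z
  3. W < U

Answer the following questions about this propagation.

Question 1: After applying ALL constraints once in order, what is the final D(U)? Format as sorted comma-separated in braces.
Constraint 1 (Z + U = W) on D(Z)={1,2,4} D(U)={1,2,3,5,6} D(W)={1,2,3,4,5,6}: U {1,2,3,5,6}->{1,2,3,5}; W {1,2,3,4,5,6}->{2,3,4,5,6}
Constraint 2 (U != Z) on D(U)={1,2,3,5} D(Z)={1,2,4}: no change
Constraint 3 (W < U) on D(W)={2,3,4,5,6} D(U)={1,2,3,5}: W {2,3,4,5,6}->{2,3,4}; U {1,2,3,5}->{3,5}
So after all 3 constraints: D(U) = {3,5}

Answer: {3,5}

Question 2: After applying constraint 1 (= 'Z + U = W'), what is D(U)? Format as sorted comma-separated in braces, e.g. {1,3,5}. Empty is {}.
Answer: {1,2,3,5}

Derivation:
Constraint 1 (Z + U = W) on D(Z)={1,2,4} D(U)={1,2,3,5,6} D(W)={1,2,3,4,5,6}: U {1,2,3,5,6}->{1,2,3,5}; W {1,2,3,4,5,6}->{2,3,4,5,6}
So after constraint 1: D(U) = {1,2,3,5}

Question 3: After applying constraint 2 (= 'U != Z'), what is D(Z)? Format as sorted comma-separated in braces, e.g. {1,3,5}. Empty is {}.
Answer: {1,2,4}

Derivation:
Constraint 1 (Z + U = W) on D(Z)={1,2,4} D(U)={1,2,3,5,6} D(W)={1,2,3,4,5,6}: U {1,2,3,5,6}->{1,2,3,5}; W {1,2,3,4,5,6}->{2,3,4,5,6}
Constraint 2 (U != Z) on D(U)={1,2,3,5} D(Z)={1,2,4}: no change
So after constraint 2: D(Z) = {1,2,4}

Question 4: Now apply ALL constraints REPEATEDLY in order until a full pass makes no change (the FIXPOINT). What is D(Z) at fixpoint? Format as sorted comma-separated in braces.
Answer: {}

Derivation:
pass 0 (initial): D(Z)={1,2,4}
pass 1: U {1,2,3,5,6}->{3,5}; W {1,2,3,4,5,6}->{2,3,4}
pass 2: U {3,5}->{}; W {2,3,4}->{}; Z {1,2,4}->{1}
pass 3: Z {1}->{}
pass 4: no change
Fixpoint after 4 passes: D(Z) = {}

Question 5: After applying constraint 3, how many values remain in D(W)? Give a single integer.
Answer: 3

Derivation:
Constraint 1 (Z + U = W) on D(Z)={1,2,4} D(U)={1,2,3,5,6} D(W)={1,2,3,4,5,6}: U {1,2,3,5,6}->{1,2,3,5}; W {1,2,3,4,5,6}->{2,3,4,5,6}
Constraint 2 (U != Z) on D(U)={1,2,3,5} D(Z)={1,2,4}: no change
Constraint 3 (W < U) on D(W)={2,3,4,5,6} D(U)={1,2,3,5}: W {2,3,4,5,6}->{2,3,4}; U {1,2,3,5}->{3,5}
So after constraint 3: D(W)={2,3,4}, size = 3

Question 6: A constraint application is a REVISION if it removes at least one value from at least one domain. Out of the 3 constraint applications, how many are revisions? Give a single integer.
Constraint 1 (Z + U = W) on D(Z)={1,2,4} D(U)={1,2,3,5,6} D(W)={1,2,3,4,5,6}: U {1,2,3,5,6}->{1,2,3,5}; W {1,2,3,4,5,6}->{2,3,4,5,6} => REVISION
Constraint 2 (U != Z) on D(U)={1,2,3,5} D(Z)={1,2,4}: no change => not a revision
Constraint 3 (W < U) on D(W)={2,3,4,5,6} D(U)={1,2,3,5}: W {2,3,4,5,6}->{2,3,4}; U {1,2,3,5}->{3,5} => REVISION
Total revisions = 2

Answer: 2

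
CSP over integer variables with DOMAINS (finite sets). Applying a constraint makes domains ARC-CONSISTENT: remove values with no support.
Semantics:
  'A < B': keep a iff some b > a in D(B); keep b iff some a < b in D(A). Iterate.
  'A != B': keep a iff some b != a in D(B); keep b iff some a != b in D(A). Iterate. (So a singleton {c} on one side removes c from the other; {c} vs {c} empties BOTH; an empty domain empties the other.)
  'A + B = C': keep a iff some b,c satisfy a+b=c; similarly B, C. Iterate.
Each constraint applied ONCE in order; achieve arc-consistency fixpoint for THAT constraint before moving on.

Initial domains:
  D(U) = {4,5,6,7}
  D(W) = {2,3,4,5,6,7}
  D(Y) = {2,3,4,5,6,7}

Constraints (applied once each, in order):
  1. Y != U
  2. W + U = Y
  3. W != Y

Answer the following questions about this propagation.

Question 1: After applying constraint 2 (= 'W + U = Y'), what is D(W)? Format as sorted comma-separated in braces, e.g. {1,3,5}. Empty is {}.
Constraint 1 (Y != U) on D(Y)={2,3,4,5,6,7} D(U)={4,5,6,7}: no change
Constraint 2 (W + U = Y) on D(W)={2,3,4,5,6,7} D(U)={4,5,6,7} D(Y)={2,3,4,5,6,7}: W {2,3,4,5,6,7}->{2,3}; U {4,5,6,7}->{4,5}; Y {2,3,4,5,6,7}->{6,7}
So after constraint 2: D(W) = {2,3}

Answer: {2,3}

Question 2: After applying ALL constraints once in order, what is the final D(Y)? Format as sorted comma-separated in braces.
Constraint 1 (Y != U) on D(Y)={2,3,4,5,6,7} D(U)={4,5,6,7}: no change
Constraint 2 (W + U = Y) on D(W)={2,3,4,5,6,7} D(U)={4,5,6,7} D(Y)={2,3,4,5,6,7}: W {2,3,4,5,6,7}->{2,3}; U {4,5,6,7}->{4,5}; Y {2,3,4,5,6,7}->{6,7}
Constraint 3 (W != Y) on D(W)={2,3} D(Y)={6,7}: no change
So after all 3 constraints: D(Y) = {6,7}

Answer: {6,7}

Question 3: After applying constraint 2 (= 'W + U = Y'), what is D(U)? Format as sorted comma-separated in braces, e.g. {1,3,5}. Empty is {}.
Answer: {4,5}

Derivation:
Constraint 1 (Y != U) on D(Y)={2,3,4,5,6,7} D(U)={4,5,6,7}: no change
Constraint 2 (W + U = Y) on D(W)={2,3,4,5,6,7} D(U)={4,5,6,7} D(Y)={2,3,4,5,6,7}: W {2,3,4,5,6,7}->{2,3}; U {4,5,6,7}->{4,5}; Y {2,3,4,5,6,7}->{6,7}
So after constraint 2: D(U) = {4,5}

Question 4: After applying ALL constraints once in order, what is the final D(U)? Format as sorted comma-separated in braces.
Constraint 1 (Y != U) on D(Y)={2,3,4,5,6,7} D(U)={4,5,6,7}: no change
Constraint 2 (W + U = Y) on D(W)={2,3,4,5,6,7} D(U)={4,5,6,7} D(Y)={2,3,4,5,6,7}: W {2,3,4,5,6,7}->{2,3}; U {4,5,6,7}->{4,5}; Y {2,3,4,5,6,7}->{6,7}
Constraint 3 (W != Y) on D(W)={2,3} D(Y)={6,7}: no change
So after all 3 constraints: D(U) = {4,5}

Answer: {4,5}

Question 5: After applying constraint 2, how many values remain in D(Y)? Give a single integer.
Constraint 1 (Y != U) on D(Y)={2,3,4,5,6,7} D(U)={4,5,6,7}: no change
Constraint 2 (W + U = Y) on D(W)={2,3,4,5,6,7} D(U)={4,5,6,7} D(Y)={2,3,4,5,6,7}: W {2,3,4,5,6,7}->{2,3}; U {4,5,6,7}->{4,5}; Y {2,3,4,5,6,7}->{6,7}
So after constraint 2: D(Y)={6,7}, size = 2

Answer: 2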